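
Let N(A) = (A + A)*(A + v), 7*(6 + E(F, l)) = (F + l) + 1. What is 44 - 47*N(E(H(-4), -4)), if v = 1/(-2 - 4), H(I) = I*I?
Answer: -240235/147 ≈ -1634.3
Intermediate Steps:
H(I) = I²
v = -⅙ (v = 1/(-6) = -⅙ ≈ -0.16667)
E(F, l) = -41/7 + F/7 + l/7 (E(F, l) = -6 + ((F + l) + 1)/7 = -6 + (1 + F + l)/7 = -6 + (⅐ + F/7 + l/7) = -41/7 + F/7 + l/7)
N(A) = 2*A*(-⅙ + A) (N(A) = (A + A)*(A - ⅙) = (2*A)*(-⅙ + A) = 2*A*(-⅙ + A))
44 - 47*N(E(H(-4), -4)) = 44 - 47*(-41/7 + (⅐)*(-4)² + (⅐)*(-4))*(-1 + 6*(-41/7 + (⅐)*(-4)² + (⅐)*(-4)))/3 = 44 - 47*(-41/7 + (⅐)*16 - 4/7)*(-1 + 6*(-41/7 + (⅐)*16 - 4/7))/3 = 44 - 47*(-41/7 + 16/7 - 4/7)*(-1 + 6*(-41/7 + 16/7 - 4/7))/3 = 44 - 47*(-29)*(-1 + 6*(-29/7))/(3*7) = 44 - 47*(-29)*(-1 - 174/7)/(3*7) = 44 - 47*(-29)*(-181)/(3*7*7) = 44 - 47*5249/147 = 44 - 246703/147 = -240235/147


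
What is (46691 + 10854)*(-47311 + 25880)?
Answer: -1233246895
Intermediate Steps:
(46691 + 10854)*(-47311 + 25880) = 57545*(-21431) = -1233246895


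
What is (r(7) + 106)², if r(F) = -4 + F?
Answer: 11881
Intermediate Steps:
(r(7) + 106)² = ((-4 + 7) + 106)² = (3 + 106)² = 109² = 11881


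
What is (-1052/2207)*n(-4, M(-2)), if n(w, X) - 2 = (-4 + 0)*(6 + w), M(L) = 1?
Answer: 6312/2207 ≈ 2.8600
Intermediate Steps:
n(w, X) = -22 - 4*w (n(w, X) = 2 + (-4 + 0)*(6 + w) = 2 - 4*(6 + w) = 2 + (-24 - 4*w) = -22 - 4*w)
(-1052/2207)*n(-4, M(-2)) = (-1052/2207)*(-22 - 4*(-4)) = (-1052*1/2207)*(-22 + 16) = -1052/2207*(-6) = 6312/2207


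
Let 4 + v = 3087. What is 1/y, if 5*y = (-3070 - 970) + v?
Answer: -5/957 ≈ -0.0052247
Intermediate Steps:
v = 3083 (v = -4 + 3087 = 3083)
y = -957/5 (y = ((-3070 - 970) + 3083)/5 = (-4040 + 3083)/5 = (1/5)*(-957) = -957/5 ≈ -191.40)
1/y = 1/(-957/5) = -5/957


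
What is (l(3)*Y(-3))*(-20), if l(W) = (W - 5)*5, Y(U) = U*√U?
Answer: -600*I*√3 ≈ -1039.2*I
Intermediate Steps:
Y(U) = U^(3/2)
l(W) = -25 + 5*W (l(W) = (-5 + W)*5 = -25 + 5*W)
(l(3)*Y(-3))*(-20) = ((-25 + 5*3)*(-3)^(3/2))*(-20) = ((-25 + 15)*(-3*I*√3))*(-20) = -(-30)*I*√3*(-20) = (30*I*√3)*(-20) = -600*I*√3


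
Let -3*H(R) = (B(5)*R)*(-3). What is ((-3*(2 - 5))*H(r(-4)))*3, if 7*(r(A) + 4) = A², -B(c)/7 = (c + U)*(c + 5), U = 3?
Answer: 25920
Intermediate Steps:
B(c) = -7*(3 + c)*(5 + c) (B(c) = -7*(c + 3)*(c + 5) = -7*(3 + c)*(5 + c))
r(A) = -4 + A²/7
H(R) = -560*R (H(R) = -(-105 - 56*5 - 7*5²)*R*(-3)/3 = -(-105 - 280 - 7*25)*R*(-3)/3 = -(-105 - 280 - 175)*R*(-3)/3 = -(-560*R)*(-3)/3 = -560*R)
((-3*(2 - 5))*H(r(-4)))*3 = ((-3*(2 - 5))*(-560*(-4 + (⅐)*(-4)²)))*3 = ((-3*(-3))*(-560*(-4 + (⅐)*16)))*3 = (9*(-560*(-4 + 16/7)))*3 = (9*(-560*(-12/7)))*3 = (9*960)*3 = 8640*3 = 25920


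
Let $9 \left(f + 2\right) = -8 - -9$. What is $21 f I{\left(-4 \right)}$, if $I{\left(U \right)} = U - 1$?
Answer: $\frac{595}{3} \approx 198.33$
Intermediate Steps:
$I{\left(U \right)} = -1 + U$
$f = - \frac{17}{9}$ ($f = -2 + \frac{-8 - -9}{9} = -2 + \frac{-8 + 9}{9} = -2 + \frac{1}{9} \cdot 1 = -2 + \frac{1}{9} = - \frac{17}{9} \approx -1.8889$)
$21 f I{\left(-4 \right)} = 21 \left(- \frac{17}{9}\right) \left(-1 - 4\right) = \left(- \frac{119}{3}\right) \left(-5\right) = \frac{595}{3}$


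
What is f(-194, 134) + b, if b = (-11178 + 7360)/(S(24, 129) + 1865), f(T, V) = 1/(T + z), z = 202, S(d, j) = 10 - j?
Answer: -14399/6984 ≈ -2.0617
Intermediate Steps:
f(T, V) = 1/(202 + T) (f(T, V) = 1/(T + 202) = 1/(202 + T))
b = -1909/873 (b = (-11178 + 7360)/((10 - 1*129) + 1865) = -3818/((10 - 129) + 1865) = -3818/(-119 + 1865) = -3818/1746 = -3818*1/1746 = -1909/873 ≈ -2.1867)
f(-194, 134) + b = 1/(202 - 194) - 1909/873 = 1/8 - 1909/873 = ⅛ - 1909/873 = -14399/6984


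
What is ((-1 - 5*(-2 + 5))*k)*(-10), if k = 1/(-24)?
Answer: -20/3 ≈ -6.6667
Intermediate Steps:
k = -1/24 ≈ -0.041667
((-1 - 5*(-2 + 5))*k)*(-10) = ((-1 - 5*(-2 + 5))*(-1/24))*(-10) = ((-1 - 5*3)*(-1/24))*(-10) = ((-1 - 15)*(-1/24))*(-10) = -16*(-1/24)*(-10) = (⅔)*(-10) = -20/3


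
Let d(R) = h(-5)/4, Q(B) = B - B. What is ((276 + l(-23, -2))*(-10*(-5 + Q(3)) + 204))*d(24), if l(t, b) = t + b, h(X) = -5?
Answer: -159385/2 ≈ -79693.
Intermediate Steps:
Q(B) = 0
l(t, b) = b + t
d(R) = -5/4
((276 + l(-23, -2))*(-10*(-5 + Q(3)) + 204))*d(24) = ((276 + (-2 - 23))*(-10*(-5 + 0) + 204))*(-5/4) = ((276 - 25)*(-10*(-5) + 204))*(-5/4) = (251*(50 + 204))*(-5/4) = (251*254)*(-5/4) = 63754*(-5/4) = -159385/2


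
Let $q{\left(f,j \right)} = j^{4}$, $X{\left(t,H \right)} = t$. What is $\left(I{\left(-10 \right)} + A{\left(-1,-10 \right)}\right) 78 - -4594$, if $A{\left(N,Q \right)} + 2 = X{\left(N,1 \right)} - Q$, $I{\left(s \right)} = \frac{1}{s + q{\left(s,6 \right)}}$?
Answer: $\frac{3305059}{643} \approx 5140.1$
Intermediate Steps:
$I{\left(s \right)} = \frac{1}{1296 + s}$ ($I{\left(s \right)} = \frac{1}{s + 6^{4}} = \frac{1}{s + 1296} = \frac{1}{1296 + s}$)
$A{\left(N,Q \right)} = -2 + N - Q$ ($A{\left(N,Q \right)} = -2 + \left(N - Q\right) = -2 + N - Q$)
$\left(I{\left(-10 \right)} + A{\left(-1,-10 \right)}\right) 78 - -4594 = \left(\frac{1}{1296 - 10} - -7\right) 78 - -4594 = \left(\frac{1}{1286} - -7\right) 78 + 4594 = \left(\frac{1}{1286} + 7\right) 78 + 4594 = \frac{9003}{1286} \cdot 78 + 4594 = \frac{351117}{643} + 4594 = \frac{3305059}{643}$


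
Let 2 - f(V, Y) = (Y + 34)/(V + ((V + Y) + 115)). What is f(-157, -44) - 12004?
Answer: -2916496/243 ≈ -12002.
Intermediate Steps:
f(V, Y) = 2 - (34 + Y)/(115 + Y + 2*V) (f(V, Y) = 2 - (Y + 34)/(V + ((V + Y) + 115)) = 2 - (34 + Y)/(V + (115 + V + Y)) = 2 - (34 + Y)/(115 + Y + 2*V))
f(-157, -44) - 12004 = (196 - 44 + 4*(-157))/(115 - 44 + 2*(-157)) - 12004 = (196 - 44 - 628)/(115 - 44 - 314) - 12004 = -476/(-243) - 12004 = -1/243*(-476) - 12004 = 476/243 - 12004 = -2916496/243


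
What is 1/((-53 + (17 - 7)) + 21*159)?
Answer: 1/3296 ≈ 0.00030340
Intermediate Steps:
1/((-53 + (17 - 7)) + 21*159) = 1/((-53 + 10) + 3339) = 1/(-43 + 3339) = 1/3296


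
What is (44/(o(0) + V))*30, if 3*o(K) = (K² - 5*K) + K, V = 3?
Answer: 440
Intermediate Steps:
o(K) = -4*K/3 + K²/3 (o(K) = ((K² - 5*K) + K)/3 = (K² - 4*K)/3 = -4*K/3 + K²/3)
(44/(o(0) + V))*30 = (44/((⅓)*0*(-4 + 0) + 3))*30 = (44/((⅓)*0*(-4) + 3))*30 = (44/(0 + 3))*30 = (44/3)*30 = 440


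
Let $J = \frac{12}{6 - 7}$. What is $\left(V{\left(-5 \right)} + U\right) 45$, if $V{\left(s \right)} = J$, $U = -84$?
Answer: $-4320$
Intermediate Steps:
$J = -12$ ($J = \frac{12}{6 - 7} = \frac{12}{-1} = 12 \left(-1\right) = -12$)
$V{\left(s \right)} = -12$
$\left(V{\left(-5 \right)} + U\right) 45 = \left(-12 - 84\right) 45 = \left(-96\right) 45 = -4320$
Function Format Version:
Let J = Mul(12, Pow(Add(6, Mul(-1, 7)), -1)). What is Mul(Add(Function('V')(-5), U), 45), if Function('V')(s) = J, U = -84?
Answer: -4320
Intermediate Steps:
J = -12 (J = Mul(12, Pow(Add(6, -7), -1)) = Mul(12, Pow(-1, -1)) = Mul(12, -1) = -12)
Function('V')(s) = -12
Mul(Add(Function('V')(-5), U), 45) = Mul(Add(-12, -84), 45) = Mul(-96, 45) = -4320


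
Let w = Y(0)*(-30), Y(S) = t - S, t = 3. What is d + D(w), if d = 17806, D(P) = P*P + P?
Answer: 25816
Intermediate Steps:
Y(S) = 3 - S
w = -90 (w = (3 - 1*0)*(-30) = (3 + 0)*(-30) = 3*(-30) = -90)
D(P) = P + P**2 (D(P) = P**2 + P = P + P**2)
d + D(w) = 17806 - 90*(1 - 90) = 17806 - 90*(-89) = 17806 + 8010 = 25816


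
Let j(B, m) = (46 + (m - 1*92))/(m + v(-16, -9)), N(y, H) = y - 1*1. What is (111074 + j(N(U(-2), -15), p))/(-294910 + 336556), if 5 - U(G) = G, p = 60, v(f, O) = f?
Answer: 814545/305404 ≈ 2.6671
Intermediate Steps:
U(G) = 5 - G
N(y, H) = -1 + y (N(y, H) = y - 1 = -1 + y)
j(B, m) = (-46 + m)/(-16 + m) (j(B, m) = (46 + (m - 1*92))/(m - 16) = (46 + (m - 92))/(-16 + m) = (46 + (-92 + m))/(-16 + m) = (-46 + m)/(-16 + m))
(111074 + j(N(U(-2), -15), p))/(-294910 + 336556) = (111074 + (-46 + 60)/(-16 + 60))/(-294910 + 336556) = (111074 + 14/44)/41646 = (111074 + (1/44)*14)*(1/41646) = (111074 + 7/22)*(1/41646) = (2443635/22)*(1/41646) = 814545/305404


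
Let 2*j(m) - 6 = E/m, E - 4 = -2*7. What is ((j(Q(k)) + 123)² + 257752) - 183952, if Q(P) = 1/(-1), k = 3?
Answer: 90961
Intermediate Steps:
E = -10 (E = 4 - 2*7 = 4 - 14 = -10)
Q(P) = -1
j(m) = 3 - 5/m (j(m) = 3 + (-10/m)/2 = 3 - 5/m)
((j(Q(k)) + 123)² + 257752) - 183952 = (((3 - 5/(-1)) + 123)² + 257752) - 183952 = (((3 - 5*(-1)) + 123)² + 257752) - 183952 = (((3 + 5) + 123)² + 257752) - 183952 = ((8 + 123)² + 257752) - 183952 = (131² + 257752) - 183952 = (17161 + 257752) - 183952 = 274913 - 183952 = 90961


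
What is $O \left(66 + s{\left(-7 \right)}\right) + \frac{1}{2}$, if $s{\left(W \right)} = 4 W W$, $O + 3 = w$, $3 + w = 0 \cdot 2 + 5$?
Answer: $- \frac{523}{2} \approx -261.5$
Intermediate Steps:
$w = 2$ ($w = -3 + \left(0 \cdot 2 + 5\right) = -3 + \left(0 + 5\right) = -3 + 5 = 2$)
$O = -1$ ($O = -3 + 2 = -1$)
$s{\left(W \right)} = 4 W^{2}$
$O \left(66 + s{\left(-7 \right)}\right) + \frac{1}{2} = - (66 + 4 \left(-7\right)^{2}) + \frac{1}{2} = - (66 + 4 \cdot 49) + \frac{1}{2} = - (66 + 196) + \frac{1}{2} = \left(-1\right) 262 + \frac{1}{2} = -262 + \frac{1}{2} = - \frac{523}{2}$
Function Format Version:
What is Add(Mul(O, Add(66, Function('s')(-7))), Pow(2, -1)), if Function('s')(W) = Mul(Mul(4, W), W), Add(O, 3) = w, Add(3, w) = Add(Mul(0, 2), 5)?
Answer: Rational(-523, 2) ≈ -261.50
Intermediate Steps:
w = 2 (w = Add(-3, Add(Mul(0, 2), 5)) = Add(-3, Add(0, 5)) = Add(-3, 5) = 2)
O = -1 (O = Add(-3, 2) = -1)
Function('s')(W) = Mul(4, Pow(W, 2))
Add(Mul(O, Add(66, Function('s')(-7))), Pow(2, -1)) = Add(Mul(-1, Add(66, Mul(4, Pow(-7, 2)))), Pow(2, -1)) = Add(Mul(-1, Add(66, Mul(4, 49))), Rational(1, 2)) = Add(Mul(-1, Add(66, 196)), Rational(1, 2)) = Add(Mul(-1, 262), Rational(1, 2)) = Add(-262, Rational(1, 2)) = Rational(-523, 2)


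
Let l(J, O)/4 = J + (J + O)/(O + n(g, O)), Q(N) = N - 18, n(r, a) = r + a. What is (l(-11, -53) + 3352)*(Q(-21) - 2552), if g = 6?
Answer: -214441524/25 ≈ -8.5777e+6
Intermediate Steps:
n(r, a) = a + r
Q(N) = -18 + N
l(J, O) = 4*J + 4*(J + O)/(6 + 2*O) (l(J, O) = 4*(J + (J + O)/(O + (O + 6))) = 4*(J + (J + O)/(O + (6 + O))) = 4*(J + (J + O)/(6 + 2*O)) = 4*J + 4*(J + O)/(6 + 2*O))
(l(-11, -53) + 3352)*(Q(-21) - 2552) = (2*(-53 + 7*(-11) + 2*(-11)*(-53))/(3 - 53) + 3352)*((-18 - 21) - 2552) = (2*(-53 - 77 + 1166)/(-50) + 3352)*(-39 - 2552) = (2*(-1/50)*1036 + 3352)*(-2591) = (-1036/25 + 3352)*(-2591) = (82764/25)*(-2591) = -214441524/25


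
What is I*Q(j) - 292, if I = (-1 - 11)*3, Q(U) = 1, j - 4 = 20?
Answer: -328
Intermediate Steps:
j = 24 (j = 4 + 20 = 24)
I = -36 (I = -12*3 = -36)
I*Q(j) - 292 = -36*1 - 292 = -36 - 292 = -328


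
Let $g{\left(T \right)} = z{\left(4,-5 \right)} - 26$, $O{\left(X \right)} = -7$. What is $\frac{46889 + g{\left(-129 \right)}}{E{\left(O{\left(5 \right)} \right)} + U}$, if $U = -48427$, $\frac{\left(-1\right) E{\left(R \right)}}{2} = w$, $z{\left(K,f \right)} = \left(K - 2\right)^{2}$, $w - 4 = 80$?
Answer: $- \frac{46867}{48595} \approx -0.96444$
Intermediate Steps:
$w = 84$ ($w = 4 + 80 = 84$)
$z{\left(K,f \right)} = \left(-2 + K\right)^{2}$
$E{\left(R \right)} = -168$ ($E{\left(R \right)} = \left(-2\right) 84 = -168$)
$g{\left(T \right)} = -22$ ($g{\left(T \right)} = \left(-2 + 4\right)^{2} - 26 = 2^{2} - 26 = 4 - 26 = -22$)
$\frac{46889 + g{\left(-129 \right)}}{E{\left(O{\left(5 \right)} \right)} + U} = \frac{46889 - 22}{-168 - 48427} = \frac{46867}{-48595} = 46867 \left(- \frac{1}{48595}\right) = - \frac{46867}{48595}$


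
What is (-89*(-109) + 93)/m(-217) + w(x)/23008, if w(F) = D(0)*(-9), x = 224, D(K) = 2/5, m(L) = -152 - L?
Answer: 112670059/747760 ≈ 150.68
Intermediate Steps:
D(K) = ⅖ (D(K) = 2*(⅕) = ⅖)
w(F) = -18/5 (w(F) = (⅖)*(-9) = -18/5)
(-89*(-109) + 93)/m(-217) + w(x)/23008 = (-89*(-109) + 93)/(-152 - 1*(-217)) - 18/5/23008 = (9701 + 93)/(-152 + 217) - 18/5*1/23008 = 9794/65 - 9/57520 = 112670059/747760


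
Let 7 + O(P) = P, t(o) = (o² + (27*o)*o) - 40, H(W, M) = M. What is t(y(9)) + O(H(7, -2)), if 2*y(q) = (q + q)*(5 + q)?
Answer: 444479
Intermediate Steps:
y(q) = q*(5 + q) (y(q) = ((q + q)*(5 + q))/2 = ((2*q)*(5 + q))/2 = (2*q*(5 + q))/2 = q*(5 + q))
t(o) = -40 + 28*o² (t(o) = (o² + 27*o²) - 40 = 28*o² - 40 = -40 + 28*o²)
O(P) = -7 + P
t(y(9)) + O(H(7, -2)) = (-40 + 28*(9*(5 + 9))²) + (-7 - 2) = (-40 + 28*(9*14)²) - 9 = (-40 + 28*126²) - 9 = (-40 + 28*15876) - 9 = (-40 + 444528) - 9 = 444488 - 9 = 444479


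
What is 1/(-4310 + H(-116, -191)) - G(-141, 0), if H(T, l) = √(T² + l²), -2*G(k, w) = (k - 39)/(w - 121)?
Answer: 1666833160/2241665723 - √49937/18526163 ≈ 0.74356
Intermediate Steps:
G(k, w) = -(-39 + k)/(2*(-121 + w)) (G(k, w) = -(k - 39)/(2*(w - 121)) = -(-39 + k)/(2*(-121 + w)))
1/(-4310 + H(-116, -191)) - G(-141, 0) = 1/(-4310 + √((-116)² + (-191)²)) - (39 - 1*(-141))/(2*(-121 + 0)) = 1/(-4310 + √(13456 + 36481)) - (39 + 141)/(2*(-121)) = 1/(-4310 + √49937) - (-1)*180/(2*121) = 1/(-4310 + √49937) - 1*(-90/121) = 1/(-4310 + √49937) + 90/121 = 90/121 + 1/(-4310 + √49937)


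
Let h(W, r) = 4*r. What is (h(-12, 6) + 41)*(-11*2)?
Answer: -1430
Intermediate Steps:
(h(-12, 6) + 41)*(-11*2) = (4*6 + 41)*(-11*2) = (24 + 41)*(-22) = 65*(-22) = -1430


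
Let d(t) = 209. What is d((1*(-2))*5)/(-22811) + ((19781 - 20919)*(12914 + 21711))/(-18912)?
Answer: 449411791571/215700816 ≈ 2083.5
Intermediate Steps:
d((1*(-2))*5)/(-22811) + ((19781 - 20919)*(12914 + 21711))/(-18912) = 209/(-22811) + ((19781 - 20919)*(12914 + 21711))/(-18912) = 209*(-1/22811) - 1138*34625*(-1/18912) = -209/22811 - 39403250*(-1/18912) = -209/22811 + 19701625/9456 = 449411791571/215700816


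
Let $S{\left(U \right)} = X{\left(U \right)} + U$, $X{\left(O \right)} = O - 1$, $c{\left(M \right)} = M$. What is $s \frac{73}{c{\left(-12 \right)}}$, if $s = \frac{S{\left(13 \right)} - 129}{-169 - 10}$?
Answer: $- \frac{1898}{537} \approx -3.5345$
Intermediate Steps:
$X{\left(O \right)} = -1 + O$ ($X{\left(O \right)} = O - 1 = -1 + O$)
$S{\left(U \right)} = -1 + 2 U$ ($S{\left(U \right)} = \left(-1 + U\right) + U = -1 + 2 U$)
$s = \frac{104}{179}$ ($s = \frac{\left(-1 + 2 \cdot 13\right) - 129}{-169 - 10} = \frac{\left(-1 + 26\right) - 129}{-179} = \left(25 - 129\right) \left(- \frac{1}{179}\right) = \left(-104\right) \left(- \frac{1}{179}\right) = \frac{104}{179} \approx 0.58101$)
$s \frac{73}{c{\left(-12 \right)}} = \frac{104 \frac{73}{-12}}{179} = \frac{104 \cdot 73 \left(- \frac{1}{12}\right)}{179} = \frac{104}{179} \left(- \frac{73}{12}\right) = - \frac{1898}{537}$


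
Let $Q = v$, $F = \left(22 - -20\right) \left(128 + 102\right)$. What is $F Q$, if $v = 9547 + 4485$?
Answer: $135549120$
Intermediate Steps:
$F = 9660$ ($F = \left(22 + 20\right) 230 = 42 \cdot 230 = 9660$)
$v = 14032$
$Q = 14032$
$F Q = 9660 \cdot 14032 = 135549120$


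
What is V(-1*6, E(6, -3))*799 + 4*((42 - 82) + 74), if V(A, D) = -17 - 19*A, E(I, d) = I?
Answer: 77639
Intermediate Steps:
V(A, D) = -17 - 19*A
V(-1*6, E(6, -3))*799 + 4*((42 - 82) + 74) = (-17 - (-19)*6)*799 + 4*((42 - 82) + 74) = (-17 - 19*(-6))*799 + 4*(-40 + 74) = (-17 + 114)*799 + 4*34 = 97*799 + 136 = 77503 + 136 = 77639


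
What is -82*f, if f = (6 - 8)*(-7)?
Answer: -1148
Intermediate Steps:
f = 14 (f = -2*(-7) = 14)
-82*f = -82*14 = -1148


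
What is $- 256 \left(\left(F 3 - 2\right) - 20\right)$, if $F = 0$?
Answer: $5632$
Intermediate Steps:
$- 256 \left(\left(F 3 - 2\right) - 20\right) = - 256 \left(\left(0 \cdot 3 - 2\right) - 20\right) = - 256 \left(\left(0 - 2\right) - 20\right) = - 256 \left(-2 - 20\right) = \left(-256\right) \left(-22\right) = 5632$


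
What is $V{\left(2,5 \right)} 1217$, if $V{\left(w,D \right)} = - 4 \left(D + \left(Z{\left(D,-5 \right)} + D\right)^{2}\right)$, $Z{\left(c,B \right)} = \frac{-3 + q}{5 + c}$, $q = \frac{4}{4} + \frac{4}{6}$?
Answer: $- \frac{31418072}{225} \approx -1.3964 \cdot 10^{5}$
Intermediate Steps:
$q = \frac{5}{3}$ ($q = 4 \cdot \frac{1}{4} + 4 \cdot \frac{1}{6} = 1 + \frac{2}{3} = \frac{5}{3} \approx 1.6667$)
$Z{\left(c,B \right)} = - \frac{4}{3 \left(5 + c\right)}$ ($Z{\left(c,B \right)} = \frac{-3 + \frac{5}{3}}{5 + c} = - \frac{4}{3 \left(5 + c\right)}$)
$V{\left(w,D \right)} = - 4 D - 4 \left(D - \frac{4}{15 + 3 D}\right)^{2}$ ($V{\left(w,D \right)} = - 4 \left(D + \left(- \frac{4}{15 + 3 D} + D\right)^{2}\right) = - 4 \left(D + \left(D - \frac{4}{15 + 3 D}\right)^{2}\right) = - 4 D - 4 \left(D - \frac{4}{15 + 3 D}\right)^{2}$)
$V{\left(2,5 \right)} 1217 = \left(\left(-4\right) 5 - \frac{4 \left(-4 + 3 \cdot 5^{2} + 15 \cdot 5\right)^{2}}{9 \left(5 + 5\right)^{2}}\right) 1217 = \left(-20 - \frac{4 \left(-4 + 3 \cdot 25 + 75\right)^{2}}{9 \cdot 100}\right) 1217 = \left(-20 - \frac{\left(-4 + 75 + 75\right)^{2}}{225}\right) 1217 = \left(-20 - \frac{146^{2}}{225}\right) 1217 = \left(-20 - \frac{1}{225} \cdot 21316\right) 1217 = \left(-20 - \frac{21316}{225}\right) 1217 = \left(- \frac{25816}{225}\right) 1217 = - \frac{31418072}{225}$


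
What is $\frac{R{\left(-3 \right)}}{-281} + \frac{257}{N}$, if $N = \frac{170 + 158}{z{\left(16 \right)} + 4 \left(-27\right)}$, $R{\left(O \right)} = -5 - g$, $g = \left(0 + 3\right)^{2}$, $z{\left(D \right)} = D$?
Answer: $- \frac{1659843}{23042} \approx -72.036$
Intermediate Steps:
$g = 9$ ($g = 3^{2} = 9$)
$R{\left(O \right)} = -14$ ($R{\left(O \right)} = -5 - 9 = -14$)
$N = - \frac{82}{23}$ ($N = \frac{170 + 158}{16 + 4 \left(-27\right)} = \frac{328}{16 - 108} = \frac{328}{-92} = 328 \left(- \frac{1}{92}\right) = - \frac{82}{23} \approx -3.5652$)
$\frac{R{\left(-3 \right)}}{-281} + \frac{257}{N} = - \frac{14}{-281} + \frac{257}{- \frac{82}{23}} = \left(-14\right) \left(- \frac{1}{281}\right) + 257 \left(- \frac{23}{82}\right) = \frac{14}{281} - \frac{5911}{82} = - \frac{1659843}{23042}$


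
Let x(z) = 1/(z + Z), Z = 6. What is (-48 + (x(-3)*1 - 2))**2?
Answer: 22201/9 ≈ 2466.8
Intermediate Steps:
x(z) = 1/(6 + z) (x(z) = 1/(z + 6) = 1/(6 + z))
(-48 + (x(-3)*1 - 2))**2 = (-48 + (1/(6 - 3) - 2))**2 = (-48 + (1/3 - 2))**2 = (-48 - 5/3)**2 = (-149/3)**2 = 22201/9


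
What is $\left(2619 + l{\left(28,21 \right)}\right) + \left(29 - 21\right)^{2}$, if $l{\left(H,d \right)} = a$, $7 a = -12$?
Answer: $\frac{18769}{7} \approx 2681.3$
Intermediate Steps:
$a = - \frac{12}{7}$ ($a = \frac{1}{7} \left(-12\right) = - \frac{12}{7} \approx -1.7143$)
$l{\left(H,d \right)} = - \frac{12}{7}$
$\left(2619 + l{\left(28,21 \right)}\right) + \left(29 - 21\right)^{2} = \left(2619 - \frac{12}{7}\right) + \left(29 - 21\right)^{2} = \frac{18321}{7} + 8^{2} = \frac{18321}{7} + 64 = \frac{18769}{7}$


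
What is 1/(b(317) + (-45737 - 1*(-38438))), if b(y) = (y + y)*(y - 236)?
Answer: 1/44055 ≈ 2.2699e-5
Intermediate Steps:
b(y) = 2*y*(-236 + y) (b(y) = (2*y)*(-236 + y) = 2*y*(-236 + y))
1/(b(317) + (-45737 - 1*(-38438))) = 1/(2*317*(-236 + 317) + (-45737 - 1*(-38438))) = 1/(2*317*81 + (-45737 + 38438)) = 1/(51354 - 7299) = 1/44055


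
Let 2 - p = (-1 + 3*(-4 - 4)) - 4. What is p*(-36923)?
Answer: -1144613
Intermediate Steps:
p = 31 (p = 2 - ((-1 + 3*(-4 - 4)) - 4) = 2 - ((-1 + 3*(-8)) - 4) = 2 - ((-1 - 24) - 4) = 2 - (-25 - 4) = 2 - 1*(-29) = 2 + 29 = 31)
p*(-36923) = 31*(-36923) = -1144613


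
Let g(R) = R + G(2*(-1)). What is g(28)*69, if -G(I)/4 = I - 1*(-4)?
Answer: 1380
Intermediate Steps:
G(I) = -16 - 4*I (G(I) = -4*(I - 1*(-4)) = -4*(I + 4) = -4*(4 + I) = -16 - 4*I)
g(R) = -8 + R (g(R) = R + (-16 - 8*(-1)) = R + (-16 - 4*(-2)) = R + (-16 + 8) = R - 8 = -8 + R)
g(28)*69 = (-8 + 28)*69 = 20*69 = 1380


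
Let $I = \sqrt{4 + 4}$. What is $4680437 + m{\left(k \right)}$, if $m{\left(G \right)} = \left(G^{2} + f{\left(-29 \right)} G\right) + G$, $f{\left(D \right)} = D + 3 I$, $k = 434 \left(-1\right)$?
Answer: $4880945 - 2604 \sqrt{2} \approx 4.8773 \cdot 10^{6}$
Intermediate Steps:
$I = 2 \sqrt{2}$ ($I = \sqrt{8} = 2 \sqrt{2} \approx 2.8284$)
$k = -434$
$f{\left(D \right)} = D + 6 \sqrt{2}$ ($f{\left(D \right)} = D + 3 \cdot 2 \sqrt{2} = D + 6 \sqrt{2}$)
$m{\left(G \right)} = G + G^{2} + G \left(-29 + 6 \sqrt{2}\right)$ ($m{\left(G \right)} = \left(G^{2} + \left(-29 + 6 \sqrt{2}\right) G\right) + G = \left(G^{2} + G \left(-29 + 6 \sqrt{2}\right)\right) + G = G + G^{2} + G \left(-29 + 6 \sqrt{2}\right)$)
$4680437 + m{\left(k \right)} = 4680437 - 434 \left(-28 - 434 + 6 \sqrt{2}\right) = 4680437 - 434 \left(-462 + 6 \sqrt{2}\right) = 4680437 + \left(200508 - 2604 \sqrt{2}\right) = 4880945 - 2604 \sqrt{2}$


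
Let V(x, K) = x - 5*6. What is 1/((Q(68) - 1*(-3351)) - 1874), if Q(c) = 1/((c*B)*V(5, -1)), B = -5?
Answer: 8500/12554501 ≈ 0.00067705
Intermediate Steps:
V(x, K) = -30 + x (V(x, K) = x - 30 = -30 + x)
Q(c) = 1/(125*c) (Q(c) = 1/((c*(-5))*(-30 + 5)) = 1/(-5*c*(-25)) = 1/(125*c))
1/((Q(68) - 1*(-3351)) - 1874) = 1/(((1/125)/68 - 1*(-3351)) - 1874) = 1/(((1/125)*(1/68) + 3351) - 1874) = 1/((1/8500 + 3351) - 1874) = 1/(28483501/8500 - 1874) = 1/(12554501/8500) = 8500/12554501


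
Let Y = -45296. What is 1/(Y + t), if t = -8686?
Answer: -1/53982 ≈ -1.8525e-5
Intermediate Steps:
1/(Y + t) = 1/(-45296 - 8686) = 1/(-53982) = -1/53982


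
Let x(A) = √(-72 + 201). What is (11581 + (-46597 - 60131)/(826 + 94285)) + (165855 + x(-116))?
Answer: 16876008668/95111 + √129 ≈ 1.7745e+5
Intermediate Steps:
x(A) = √129
(11581 + (-46597 - 60131)/(826 + 94285)) + (165855 + x(-116)) = (11581 + (-46597 - 60131)/(826 + 94285)) + (165855 + √129) = (11581 - 106728/95111) + (165855 + √129) = 1101373763/95111 + (165855 + √129) = 16876008668/95111 + √129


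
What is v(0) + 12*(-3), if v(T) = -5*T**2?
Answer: -36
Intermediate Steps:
v(0) + 12*(-3) = -5*0**2 + 12*(-3) = -5*0 - 36 = 0 - 36 = -36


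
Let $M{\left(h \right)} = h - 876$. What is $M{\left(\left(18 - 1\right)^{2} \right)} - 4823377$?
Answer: $-4823964$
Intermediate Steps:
$M{\left(h \right)} = -876 + h$
$M{\left(\left(18 - 1\right)^{2} \right)} - 4823377 = \left(-876 + \left(18 - 1\right)^{2}\right) - 4823377 = \left(-876 + 17^{2}\right) - 4823377 = \left(-876 + 289\right) - 4823377 = -587 - 4823377 = -4823964$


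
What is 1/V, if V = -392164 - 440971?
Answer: -1/833135 ≈ -1.2003e-6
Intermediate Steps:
V = -833135
1/V = 1/(-833135) = -1/833135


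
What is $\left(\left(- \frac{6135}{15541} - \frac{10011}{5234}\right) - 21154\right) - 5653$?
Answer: $- \frac{2180711801899}{81341594} \approx -26809.0$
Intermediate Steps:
$\left(\left(- \frac{6135}{15541} - \frac{10011}{5234}\right) - 21154\right) - 5653 = \left(- \frac{187691541}{81341594} - 21154\right) - 5653 = - \frac{1720887771017}{81341594} - 5653 = - \frac{2180711801899}{81341594}$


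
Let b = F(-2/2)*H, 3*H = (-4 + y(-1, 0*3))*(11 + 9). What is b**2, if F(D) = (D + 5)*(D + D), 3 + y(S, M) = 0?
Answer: 1254400/9 ≈ 1.3938e+5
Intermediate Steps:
y(S, M) = -3 (y(S, M) = -3 + 0 = -3)
F(D) = 2*D*(5 + D) (F(D) = (5 + D)*(2*D) = 2*D*(5 + D))
H = -140/3 (H = ((-4 - 3)*(11 + 9))/3 = (-7*20)/3 = (1/3)*(-140) = -140/3 ≈ -46.667)
b = 1120/3 (b = (2*(-2/2)*(5 - 2/2))*(-140/3) = (2*(-2*1/2)*(5 - 2*1/2))*(-140/3) = (2*(-1)*(5 - 1))*(-140/3) = (2*(-1)*4)*(-140/3) = -8*(-140/3) = 1120/3 ≈ 373.33)
b**2 = (1120/3)**2 = 1254400/9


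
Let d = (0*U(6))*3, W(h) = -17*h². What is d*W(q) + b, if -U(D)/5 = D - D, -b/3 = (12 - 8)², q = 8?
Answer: -48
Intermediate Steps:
b = -48 (b = -3*(12 - 8)² = -3*4² = -3*16 = -48)
U(D) = 0 (U(D) = -5*(D - D) = -5*0 = 0)
d = 0 (d = (0*0)*3 = 0*3 = 0)
d*W(q) + b = 0*(-17*8²) - 48 = 0*(-17*64) - 48 = 0*(-1088) - 48 = 0 - 48 = -48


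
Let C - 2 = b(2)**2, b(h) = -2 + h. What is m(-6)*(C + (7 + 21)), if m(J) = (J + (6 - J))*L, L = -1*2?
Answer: -360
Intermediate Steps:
L = -2
C = 2 (C = 2 + (-2 + 2)**2 = 2 + 0**2 = 2 + 0 = 2)
m(J) = -12 (m(J) = (J + (6 - J))*(-2) = 6*(-2) = -12)
m(-6)*(C + (7 + 21)) = -12*(2 + (7 + 21)) = -12*(2 + 28) = -12*30 = -360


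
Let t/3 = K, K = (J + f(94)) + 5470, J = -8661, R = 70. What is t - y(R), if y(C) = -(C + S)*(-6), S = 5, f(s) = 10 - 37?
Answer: -10104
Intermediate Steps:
f(s) = -27
K = -3218 (K = (-8661 - 27) + 5470 = -8688 + 5470 = -3218)
y(C) = 30 + 6*C (y(C) = -(C + 5)*(-6) = -(5 + C)*(-6) = -(-30 - 6*C) = 30 + 6*C)
t = -9654 (t = 3*(-3218) = -9654)
t - y(R) = -9654 - (30 + 6*70) = -9654 - (30 + 420) = -9654 - 1*450 = -9654 - 450 = -10104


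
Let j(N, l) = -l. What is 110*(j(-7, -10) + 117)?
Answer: 13970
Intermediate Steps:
110*(j(-7, -10) + 117) = 110*(-1*(-10) + 117) = 110*(10 + 117) = 110*127 = 13970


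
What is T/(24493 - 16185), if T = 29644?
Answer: 7411/2077 ≈ 3.5681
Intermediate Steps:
T/(24493 - 16185) = 29644/(24493 - 16185) = 29644/8308 = 29644*(1/8308) = 7411/2077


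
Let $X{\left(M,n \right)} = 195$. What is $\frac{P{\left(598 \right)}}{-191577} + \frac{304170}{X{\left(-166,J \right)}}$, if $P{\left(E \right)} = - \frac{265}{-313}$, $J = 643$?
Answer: $\frac{1215941897633}{779526813} \approx 1559.8$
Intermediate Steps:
$P{\left(E \right)} = \frac{265}{313}$ ($P{\left(E \right)} = \left(-265\right) \left(- \frac{1}{313}\right) = \frac{265}{313}$)
$\frac{P{\left(598 \right)}}{-191577} + \frac{304170}{X{\left(-166,J \right)}} = \frac{265}{313 \left(-191577\right)} + \frac{304170}{195} = \frac{265}{313} \left(- \frac{1}{191577}\right) + 304170 \cdot \frac{1}{195} = - \frac{265}{59963601} + \frac{20278}{13} = \frac{1215941897633}{779526813}$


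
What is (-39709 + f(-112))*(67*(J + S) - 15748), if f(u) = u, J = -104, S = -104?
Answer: 1182046564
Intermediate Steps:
(-39709 + f(-112))*(67*(J + S) - 15748) = (-39709 - 112)*(67*(-104 - 104) - 15748) = -39821*(67*(-208) - 15748) = -39821*(-13936 - 15748) = -39821*(-29684) = 1182046564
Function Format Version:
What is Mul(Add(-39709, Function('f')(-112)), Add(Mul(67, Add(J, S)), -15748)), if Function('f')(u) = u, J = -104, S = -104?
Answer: 1182046564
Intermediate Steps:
Mul(Add(-39709, Function('f')(-112)), Add(Mul(67, Add(J, S)), -15748)) = Mul(Add(-39709, -112), Add(Mul(67, Add(-104, -104)), -15748)) = Mul(-39821, Add(Mul(67, -208), -15748)) = Mul(-39821, Add(-13936, -15748)) = Mul(-39821, -29684) = 1182046564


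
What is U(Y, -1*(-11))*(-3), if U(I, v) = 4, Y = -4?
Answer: -12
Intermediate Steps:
U(Y, -1*(-11))*(-3) = 4*(-3) = -12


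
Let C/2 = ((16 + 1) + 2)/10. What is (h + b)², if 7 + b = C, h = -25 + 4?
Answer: 14641/25 ≈ 585.64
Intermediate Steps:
h = -21
C = 19/5 (C = 2*(((16 + 1) + 2)/10) = 2*((17 + 2)*(⅒)) = 2*(19*(⅒)) = 2*(19/10) = 19/5 ≈ 3.8000)
b = -16/5 (b = -7 + 19/5 = -16/5 ≈ -3.2000)
(h + b)² = (-21 - 16/5)² = (-121/5)² = 14641/25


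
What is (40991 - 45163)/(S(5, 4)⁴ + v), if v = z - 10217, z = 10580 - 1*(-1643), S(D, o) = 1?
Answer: -4172/2007 ≈ -2.0787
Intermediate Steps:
z = 12223 (z = 10580 + 1643 = 12223)
v = 2006 (v = 12223 - 10217 = 2006)
(40991 - 45163)/(S(5, 4)⁴ + v) = (40991 - 45163)/(1⁴ + 2006) = -4172/(1 + 2006) = -4172/2007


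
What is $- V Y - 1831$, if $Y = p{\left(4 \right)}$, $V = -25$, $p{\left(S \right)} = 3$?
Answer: $-1756$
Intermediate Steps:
$Y = 3$
$- V Y - 1831 = \left(-1\right) \left(-25\right) 3 - 1831 = 25 \cdot 3 - 1831 = 75 - 1831 = -1756$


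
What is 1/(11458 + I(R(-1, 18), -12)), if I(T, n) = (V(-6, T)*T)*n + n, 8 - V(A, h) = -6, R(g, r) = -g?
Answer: 1/11278 ≈ 8.8668e-5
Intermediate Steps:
V(A, h) = 14 (V(A, h) = 8 - 1*(-6) = 8 + 6 = 14)
I(T, n) = n + 14*T*n (I(T, n) = (14*T)*n + n = 14*T*n + n = n + 14*T*n)
1/(11458 + I(R(-1, 18), -12)) = 1/(11458 - 12*(1 + 14*(-1*(-1)))) = 1/(11458 - 12*(1 + 14*1)) = 1/(11458 - 12*(1 + 14)) = 1/(11458 - 12*15) = 1/(11458 - 180) = 1/11278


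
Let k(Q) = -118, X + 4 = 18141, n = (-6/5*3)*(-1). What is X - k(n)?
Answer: 18255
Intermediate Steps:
n = 18/5 (n = (-6*1/5*3)*(-1) = -6/5*3*(-1) = -18/5*(-1) = 18/5 ≈ 3.6000)
X = 18137 (X = -4 + 18141 = 18137)
X - k(n) = 18137 - 1*(-118) = 18137 + 118 = 18255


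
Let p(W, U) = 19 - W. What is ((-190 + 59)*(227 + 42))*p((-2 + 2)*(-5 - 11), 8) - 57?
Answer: -669598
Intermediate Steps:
((-190 + 59)*(227 + 42))*p((-2 + 2)*(-5 - 11), 8) - 57 = ((-190 + 59)*(227 + 42))*(19 - (-2 + 2)*(-5 - 11)) - 57 = (-131*269)*(19 - 0*(-16)) - 57 = -35239*(19 - 1*0) - 57 = -35239*(19 + 0) - 57 = -35239*19 - 57 = -669541 - 57 = -669598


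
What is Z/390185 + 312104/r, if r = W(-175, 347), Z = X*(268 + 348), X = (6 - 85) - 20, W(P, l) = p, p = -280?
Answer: -3044884369/2731295 ≈ -1114.8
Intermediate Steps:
W(P, l) = -280
X = -99 (X = -79 - 20 = -99)
Z = -60984 (Z = -99*(268 + 348) = -99*616 = -60984)
r = -280
Z/390185 + 312104/r = -60984/390185 + 312104/(-280) = -60984*1/390185 + 312104*(-1/280) = -60984/390185 - 39013/35 = -3044884369/2731295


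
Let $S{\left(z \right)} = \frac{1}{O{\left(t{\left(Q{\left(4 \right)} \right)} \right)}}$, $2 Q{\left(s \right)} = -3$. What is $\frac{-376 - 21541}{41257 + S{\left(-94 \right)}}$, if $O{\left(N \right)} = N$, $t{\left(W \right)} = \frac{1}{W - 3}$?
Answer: $- \frac{43834}{82505} \approx -0.53129$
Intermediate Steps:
$Q{\left(s \right)} = - \frac{3}{2}$ ($Q{\left(s \right)} = \frac{1}{2} \left(-3\right) = - \frac{3}{2}$)
$t{\left(W \right)} = \frac{1}{-3 + W}$
$S{\left(z \right)} = - \frac{9}{2}$ ($S{\left(z \right)} = \frac{1}{\frac{1}{-3 - \frac{3}{2}}} = \frac{1}{\frac{1}{- \frac{9}{2}}} = \frac{1}{- \frac{2}{9}} = - \frac{9}{2}$)
$\frac{-376 - 21541}{41257 + S{\left(-94 \right)}} = \frac{-376 - 21541}{41257 - \frac{9}{2}} = - \frac{21917}{\frac{82505}{2}} = \left(-21917\right) \frac{2}{82505} = - \frac{43834}{82505}$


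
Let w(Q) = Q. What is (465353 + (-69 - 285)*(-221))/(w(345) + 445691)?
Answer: 543587/446036 ≈ 1.2187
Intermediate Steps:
(465353 + (-69 - 285)*(-221))/(w(345) + 445691) = (465353 + (-69 - 285)*(-221))/(345 + 445691) = (465353 - 354*(-221))/446036 = (465353 + 78234)*(1/446036) = 543587*(1/446036) = 543587/446036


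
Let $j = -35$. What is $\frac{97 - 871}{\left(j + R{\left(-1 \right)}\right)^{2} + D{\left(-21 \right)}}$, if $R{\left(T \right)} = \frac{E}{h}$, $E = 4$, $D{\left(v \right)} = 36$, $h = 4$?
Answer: $- \frac{387}{596} \approx -0.64933$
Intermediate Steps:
$R{\left(T \right)} = 1$ ($R{\left(T \right)} = \frac{4}{4} = 4 \cdot \frac{1}{4} = 1$)
$\frac{97 - 871}{\left(j + R{\left(-1 \right)}\right)^{2} + D{\left(-21 \right)}} = \frac{97 - 871}{\left(-35 + 1\right)^{2} + 36} = - \frac{774}{\left(-34\right)^{2} + 36} = - \frac{774}{1156 + 36} = - \frac{774}{1192} = \left(-774\right) \frac{1}{1192} = - \frac{387}{596}$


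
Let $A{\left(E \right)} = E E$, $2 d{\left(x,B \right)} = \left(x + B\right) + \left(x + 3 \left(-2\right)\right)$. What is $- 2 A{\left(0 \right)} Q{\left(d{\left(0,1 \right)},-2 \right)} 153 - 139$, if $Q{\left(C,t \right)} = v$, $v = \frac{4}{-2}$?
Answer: $-139$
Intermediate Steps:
$v = -2$ ($v = 4 \left(- \frac{1}{2}\right) = -2$)
$d{\left(x,B \right)} = -3 + x + \frac{B}{2}$ ($d{\left(x,B \right)} = \frac{\left(x + B\right) + \left(x + 3 \left(-2\right)\right)}{2} = \frac{\left(B + x\right) + \left(x - 6\right)}{2} = \frac{\left(B + x\right) + \left(-6 + x\right)}{2} = \frac{-6 + B + 2 x}{2} = -3 + x + \frac{B}{2}$)
$A{\left(E \right)} = E^{2}$
$Q{\left(C,t \right)} = -2$
$- 2 A{\left(0 \right)} Q{\left(d{\left(0,1 \right)},-2 \right)} 153 - 139 = - 2 \cdot 0^{2} \left(-2\right) 153 - 139 = \left(-2\right) 0 \left(-2\right) 153 - 139 = 0 \left(-2\right) 153 - 139 = 0 \cdot 153 - 139 = 0 - 139 = -139$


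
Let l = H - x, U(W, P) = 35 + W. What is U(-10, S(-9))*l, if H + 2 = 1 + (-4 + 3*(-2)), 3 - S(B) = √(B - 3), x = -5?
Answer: -150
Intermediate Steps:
S(B) = 3 - √(-3 + B) (S(B) = 3 - √(B - 3) = 3 - √(-3 + B))
H = -11 (H = -2 + (1 + (-4 + 3*(-2))) = -2 + (1 + (-4 - 6)) = -2 + (1 - 10) = -2 - 9 = -11)
l = -6 (l = -11 - 1*(-5) = -11 + 5 = -6)
U(-10, S(-9))*l = (35 - 10)*(-6) = 25*(-6) = -150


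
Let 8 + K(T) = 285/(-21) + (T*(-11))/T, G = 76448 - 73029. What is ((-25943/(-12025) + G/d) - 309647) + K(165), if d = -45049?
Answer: -1174296910094201/3791999575 ≈ -3.0968e+5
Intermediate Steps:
G = 3419
K(T) = -228/7 (K(T) = -8 + (285/(-21) + (T*(-11))/T) = -8 + (285*(-1/21) + (-11*T)/T) = -8 + (-95/7 - 11) = -8 - 172/7 = -228/7)
((-25943/(-12025) + G/d) - 309647) + K(165) = ((-25943/(-12025) + 3419/(-45049)) - 309647) - 228/7 = ((-25943*(-1/12025) + 3419*(-1/45049)) - 309647) - 228/7 = ((25943/12025 - 3419/45049) - 309647) - 228/7 = (1127592732/541714225 - 309647) - 228/7 = -167739057035843/541714225 - 228/7 = -1174296910094201/3791999575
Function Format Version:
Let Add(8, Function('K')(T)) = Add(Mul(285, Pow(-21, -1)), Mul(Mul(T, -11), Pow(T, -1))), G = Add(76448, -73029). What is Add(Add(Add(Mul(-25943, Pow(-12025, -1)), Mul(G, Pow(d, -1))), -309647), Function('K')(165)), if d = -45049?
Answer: Rational(-1174296910094201, 3791999575) ≈ -3.0968e+5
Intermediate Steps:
G = 3419
Function('K')(T) = Rational(-228, 7) (Function('K')(T) = Add(-8, Add(Mul(285, Pow(-21, -1)), Mul(Mul(T, -11), Pow(T, -1)))) = Add(-8, Add(Mul(285, Rational(-1, 21)), Mul(Mul(-11, T), Pow(T, -1)))) = Add(-8, Add(Rational(-95, 7), -11)) = Add(-8, Rational(-172, 7)) = Rational(-228, 7))
Add(Add(Add(Mul(-25943, Pow(-12025, -1)), Mul(G, Pow(d, -1))), -309647), Function('K')(165)) = Add(Add(Add(Mul(-25943, Pow(-12025, -1)), Mul(3419, Pow(-45049, -1))), -309647), Rational(-228, 7)) = Add(Add(Add(Mul(-25943, Rational(-1, 12025)), Mul(3419, Rational(-1, 45049))), -309647), Rational(-228, 7)) = Add(Add(Add(Rational(25943, 12025), Rational(-3419, 45049)), -309647), Rational(-228, 7)) = Add(Add(Rational(1127592732, 541714225), -309647), Rational(-228, 7)) = Add(Rational(-167739057035843, 541714225), Rational(-228, 7)) = Rational(-1174296910094201, 3791999575)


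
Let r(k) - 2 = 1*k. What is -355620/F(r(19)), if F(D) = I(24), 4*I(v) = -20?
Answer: 71124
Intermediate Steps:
I(v) = -5 (I(v) = (1/4)*(-20) = -5)
r(k) = 2 + k (r(k) = 2 + 1*k = 2 + k)
F(D) = -5
-355620/F(r(19)) = -355620/(-5) = -355620*(-1/5) = 71124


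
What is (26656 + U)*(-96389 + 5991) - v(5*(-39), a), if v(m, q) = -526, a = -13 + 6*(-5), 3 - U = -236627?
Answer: -23800527302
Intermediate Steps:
U = 236630 (U = 3 - 1*(-236627) = 3 + 236627 = 236630)
a = -43 (a = -13 - 30 = -43)
(26656 + U)*(-96389 + 5991) - v(5*(-39), a) = (26656 + 236630)*(-96389 + 5991) - 1*(-526) = 263286*(-90398) + 526 = -23800527828 + 526 = -23800527302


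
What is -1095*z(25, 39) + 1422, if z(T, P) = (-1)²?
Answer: 327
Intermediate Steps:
z(T, P) = 1
-1095*z(25, 39) + 1422 = -1095*1 + 1422 = -1095 + 1422 = 327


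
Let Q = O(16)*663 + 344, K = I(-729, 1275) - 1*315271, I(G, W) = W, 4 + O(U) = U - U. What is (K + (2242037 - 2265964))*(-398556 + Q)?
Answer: 135461165472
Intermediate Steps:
O(U) = -4 (O(U) = -4 + (U - U) = -4 + 0 = -4)
K = -313996 (K = 1275 - 1*315271 = 1275 - 315271 = -313996)
Q = -2308 (Q = -4*663 + 344 = -2652 + 344 = -2308)
(K + (2242037 - 2265964))*(-398556 + Q) = (-313996 + (2242037 - 2265964))*(-398556 - 2308) = (-313996 - 23927)*(-400864) = -337923*(-400864) = 135461165472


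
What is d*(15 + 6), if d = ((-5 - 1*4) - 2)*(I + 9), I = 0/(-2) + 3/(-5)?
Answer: -9702/5 ≈ -1940.4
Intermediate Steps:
I = -⅗ (I = 0*(-½) + 3*(-⅕) = 0 - ⅗ = -⅗ ≈ -0.60000)
d = -462/5 (d = ((-5 - 1*4) - 2)*(-⅗ + 9) = ((-5 - 4) - 2)*(42/5) = (-9 - 2)*(42/5) = -11*42/5 = -462/5 ≈ -92.400)
d*(15 + 6) = -462*(15 + 6)/5 = -462/5*21 = -9702/5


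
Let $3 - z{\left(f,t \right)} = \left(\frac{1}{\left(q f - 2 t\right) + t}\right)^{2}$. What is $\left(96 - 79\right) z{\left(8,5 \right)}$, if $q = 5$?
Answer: $\frac{62458}{1225} \approx 50.986$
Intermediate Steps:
$z{\left(f,t \right)} = 3 - \frac{1}{\left(- t + 5 f\right)^{2}}$ ($z{\left(f,t \right)} = 3 - \left(\frac{1}{\left(5 f - 2 t\right) + t}\right)^{2} = 3 - \left(\frac{1}{\left(- 2 t + 5 f\right) + t}\right)^{2} = 3 - \left(\frac{1}{- t + 5 f}\right)^{2} = 3 - \frac{1}{\left(- t + 5 f\right)^{2}}$)
$\left(96 - 79\right) z{\left(8,5 \right)} = \left(96 - 79\right) \left(3 - \frac{1}{\left(\left(-1\right) 5 + 5 \cdot 8\right)^{2}}\right) = 17 \left(3 - \frac{1}{\left(-5 + 40\right)^{2}}\right) = 17 \left(3 - \frac{1}{1225}\right) = 17 \cdot \frac{3674}{1225} = \frac{62458}{1225}$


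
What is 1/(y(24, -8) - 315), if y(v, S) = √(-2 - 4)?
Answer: -105/33077 - I*√6/99231 ≈ -0.0031744 - 2.4685e-5*I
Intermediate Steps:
y(v, S) = I*√6 (y(v, S) = √(-6) = I*√6)
1/(y(24, -8) - 315) = 1/(I*√6 - 315) = 1/(-315 + I*√6)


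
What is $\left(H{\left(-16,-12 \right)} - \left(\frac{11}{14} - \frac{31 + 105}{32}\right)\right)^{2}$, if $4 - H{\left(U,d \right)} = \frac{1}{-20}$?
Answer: $\frac{69169}{1225} \approx 56.464$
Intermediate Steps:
$H{\left(U,d \right)} = \frac{81}{20}$ ($H{\left(U,d \right)} = 4 - \frac{1}{-20} = 4 - - \frac{1}{20} = 4 + \frac{1}{20} = \frac{81}{20}$)
$\left(H{\left(-16,-12 \right)} - \left(\frac{11}{14} - \frac{31 + 105}{32}\right)\right)^{2} = \left(\frac{81}{20} - \left(\frac{11}{14} - \frac{31 + 105}{32}\right)\right)^{2} = \left(\frac{81}{20} + \left(136 \cdot \frac{1}{32} - \frac{11}{14}\right)\right)^{2} = \left(\frac{81}{20} + \left(\frac{17}{4} - \frac{11}{14}\right)\right)^{2} = \left(\frac{81}{20} + \frac{97}{28}\right)^{2} = \left(\frac{263}{35}\right)^{2} = \frac{69169}{1225}$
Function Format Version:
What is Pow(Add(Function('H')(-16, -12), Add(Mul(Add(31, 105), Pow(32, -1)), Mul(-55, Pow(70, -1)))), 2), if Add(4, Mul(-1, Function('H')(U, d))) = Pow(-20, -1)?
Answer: Rational(69169, 1225) ≈ 56.464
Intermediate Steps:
Function('H')(U, d) = Rational(81, 20) (Function('H')(U, d) = Add(4, Mul(-1, Pow(-20, -1))) = Add(4, Mul(-1, Rational(-1, 20))) = Add(4, Rational(1, 20)) = Rational(81, 20))
Pow(Add(Function('H')(-16, -12), Add(Mul(Add(31, 105), Pow(32, -1)), Mul(-55, Pow(70, -1)))), 2) = Pow(Add(Rational(81, 20), Add(Mul(Add(31, 105), Pow(32, -1)), Mul(-55, Pow(70, -1)))), 2) = Pow(Add(Rational(81, 20), Add(Mul(136, Rational(1, 32)), Mul(-55, Rational(1, 70)))), 2) = Pow(Add(Rational(81, 20), Add(Rational(17, 4), Rational(-11, 14))), 2) = Pow(Add(Rational(81, 20), Rational(97, 28)), 2) = Pow(Rational(263, 35), 2) = Rational(69169, 1225)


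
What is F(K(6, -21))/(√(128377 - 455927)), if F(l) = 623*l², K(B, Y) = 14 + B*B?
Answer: -155750*I*√13102/6551 ≈ -2721.4*I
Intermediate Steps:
K(B, Y) = 14 + B²
F(K(6, -21))/(√(128377 - 455927)) = (623*(14 + 6²)²)/(√(128377 - 455927)) = (623*(14 + 36)²)/(√(-327550)) = (623*50²)/((5*I*√13102)) = (623*2500)*(-I*√13102/65510) = 1557500*(-I*√13102/65510) = -155750*I*√13102/6551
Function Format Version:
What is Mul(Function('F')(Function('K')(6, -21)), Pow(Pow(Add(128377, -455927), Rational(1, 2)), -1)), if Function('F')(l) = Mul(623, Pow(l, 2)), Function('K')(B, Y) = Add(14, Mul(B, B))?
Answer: Mul(Rational(-155750, 6551), I, Pow(13102, Rational(1, 2))) ≈ Mul(-2721.4, I)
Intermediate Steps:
Function('K')(B, Y) = Add(14, Pow(B, 2))
Mul(Function('F')(Function('K')(6, -21)), Pow(Pow(Add(128377, -455927), Rational(1, 2)), -1)) = Mul(Mul(623, Pow(Add(14, Pow(6, 2)), 2)), Pow(Pow(Add(128377, -455927), Rational(1, 2)), -1)) = Mul(Mul(623, Pow(Add(14, 36), 2)), Pow(Pow(-327550, Rational(1, 2)), -1)) = Mul(Mul(623, Pow(50, 2)), Pow(Mul(5, I, Pow(13102, Rational(1, 2))), -1)) = Mul(Mul(623, 2500), Mul(Rational(-1, 65510), I, Pow(13102, Rational(1, 2)))) = Mul(1557500, Mul(Rational(-1, 65510), I, Pow(13102, Rational(1, 2)))) = Mul(Rational(-155750, 6551), I, Pow(13102, Rational(1, 2)))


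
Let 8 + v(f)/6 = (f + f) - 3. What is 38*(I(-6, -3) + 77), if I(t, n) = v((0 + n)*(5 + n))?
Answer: -2318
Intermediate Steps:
v(f) = -66 + 12*f (v(f) = -48 + 6*((f + f) - 3) = -48 + 6*(2*f - 3) = -48 + 6*(-3 + 2*f) = -48 + (-18 + 12*f) = -66 + 12*f)
I(t, n) = -66 + 12*n*(5 + n) (I(t, n) = -66 + 12*((0 + n)*(5 + n)) = -66 + 12*(n*(5 + n)) = -66 + 12*n*(5 + n))
38*(I(-6, -3) + 77) = 38*((-66 + 12*(-3)*(5 - 3)) + 77) = 38*((-66 + 12*(-3)*2) + 77) = 38*((-66 - 72) + 77) = 38*(-138 + 77) = 38*(-61) = -2318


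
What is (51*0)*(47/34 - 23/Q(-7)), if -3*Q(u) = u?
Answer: 0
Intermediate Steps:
Q(u) = -u/3
(51*0)*(47/34 - 23/Q(-7)) = (51*0)*(47/34 - 23/((-⅓*(-7)))) = 0*(47*(1/34) - 23/7/3) = 0*(47/34 - 23*3/7) = 0*(47/34 - 69/7) = 0*(-2017/238) = 0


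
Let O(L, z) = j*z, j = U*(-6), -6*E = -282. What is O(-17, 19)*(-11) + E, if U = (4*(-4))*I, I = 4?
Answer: -80209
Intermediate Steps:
U = -64 (U = (4*(-4))*4 = -16*4 = -64)
E = 47 (E = -⅙*(-282) = 47)
j = 384 (j = -64*(-6) = 384)
O(L, z) = 384*z
O(-17, 19)*(-11) + E = (384*19)*(-11) + 47 = 7296*(-11) + 47 = -80256 + 47 = -80209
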